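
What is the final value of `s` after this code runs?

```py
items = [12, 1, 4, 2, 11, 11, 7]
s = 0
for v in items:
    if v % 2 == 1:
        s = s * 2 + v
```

81

v=12: not odd
v=1: odd, s = 0*2+1 = 1
v=4: not odd
v=2: not odd
v=11: odd, s = 1*2+11 = 13
v=11: odd, s = 13*2+11 = 37
v=7: odd, s = 37*2+7 = 81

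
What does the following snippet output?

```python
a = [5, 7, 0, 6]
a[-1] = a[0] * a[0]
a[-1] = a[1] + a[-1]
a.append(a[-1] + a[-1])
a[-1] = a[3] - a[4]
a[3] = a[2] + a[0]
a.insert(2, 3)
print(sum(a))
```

-12

a[-1] = a[0]*a[0] = 5*5 = 25 → [5, 7, 0, 25]
a[-1] = a[1]+a[-1] = 7+25 = 32 → [5, 7, 0, 32]
append a[-1]+a[-1] = 32+32 = 64 → [5, 7, 0, 32, 64]
a[-1] = a[3]-a[4] = 32-64 = -32 → [5, 7, 0, 32, -32]
a[3] = a[2]+a[0] = 0+5 = 5 → [5, 7, 0, 5, -32]
insert 3 at 2 → [5, 7, 3, 0, 5, -32]
sum = -12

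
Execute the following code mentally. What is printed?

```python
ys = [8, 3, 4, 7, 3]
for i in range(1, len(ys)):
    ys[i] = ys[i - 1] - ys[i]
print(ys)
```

i=1: ys[1] = 8-3 = 5 → [8, 5, 4, 7, 3]
i=2: ys[2] = 5-4 = 1 → [8, 5, 1, 7, 3]
i=3: ys[3] = 1-7 = -6 → [8, 5, 1, -6, 3]
i=4: ys[4] = (-6)-3 = -9 → [8, 5, 1, -6, -9]

[8, 5, 1, -6, -9]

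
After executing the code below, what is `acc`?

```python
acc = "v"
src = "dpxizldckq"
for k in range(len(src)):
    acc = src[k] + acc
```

'qkcdlzixpdv'

k=0: prepend 'd' → 'dv'
k=1: prepend 'p' → 'pdv'
k=2: prepend 'x' → 'xpdv'
k=3: prepend 'i' → 'ixpdv'
k=4: prepend 'z' → 'zixpdv'
k=5: prepend 'l' → 'lzixpdv'
k=6: prepend 'd' → 'dlzixpdv'
k=7: prepend 'c' → 'cdlzixpdv'
k=8: prepend 'k' → 'kcdlzixpdv'
k=9: prepend 'q' → 'qkcdlzixpdv'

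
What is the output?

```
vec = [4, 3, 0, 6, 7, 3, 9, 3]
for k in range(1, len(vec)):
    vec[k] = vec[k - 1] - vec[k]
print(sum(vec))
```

k=1: vec[1] = 4-3 = 1 → [4, 1, 0, 6, 7, 3, 9, 3]
k=2: vec[2] = 1-0 = 1 → [4, 1, 1, 6, 7, 3, 9, 3]
k=3: vec[3] = 1-6 = -5 → [4, 1, 1, -5, 7, 3, 9, 3]
k=4: vec[4] = (-5)-7 = -12 → [4, 1, 1, -5, -12, 3, 9, 3]
k=5: vec[5] = (-12)-3 = -15 → [4, 1, 1, -5, -12, -15, 9, 3]
k=6: vec[6] = (-15)-9 = -24 → [4, 1, 1, -5, -12, -15, -24, 3]
k=7: vec[7] = (-24)-3 = -27 → [4, 1, 1, -5, -12, -15, -24, -27]
sum = -77

-77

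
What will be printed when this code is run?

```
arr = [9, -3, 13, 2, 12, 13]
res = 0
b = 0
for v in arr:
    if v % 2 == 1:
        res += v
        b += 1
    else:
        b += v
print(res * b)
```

576

v=9: odd, res = 0+9 = 9; b=1
v=-3: odd, res = 9+(-3) = 6; b=2
v=13: odd, res = 6+13 = 19; b=3
v=2: not odd; b=5
v=12: not odd; b=17
v=13: odd, res = 19+13 = 32; b=18
res*b = 32*18 = 576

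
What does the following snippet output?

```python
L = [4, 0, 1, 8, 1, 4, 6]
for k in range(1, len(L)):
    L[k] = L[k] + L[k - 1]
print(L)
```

[4, 4, 5, 13, 14, 18, 24]

k=1: L[1] = 0+4 = 4 → [4, 4, 1, 8, 1, 4, 6]
k=2: L[2] = 1+4 = 5 → [4, 4, 5, 8, 1, 4, 6]
k=3: L[3] = 8+5 = 13 → [4, 4, 5, 13, 1, 4, 6]
k=4: L[4] = 1+13 = 14 → [4, 4, 5, 13, 14, 4, 6]
k=5: L[5] = 4+14 = 18 → [4, 4, 5, 13, 14, 18, 6]
k=6: L[6] = 6+18 = 24 → [4, 4, 5, 13, 14, 18, 24]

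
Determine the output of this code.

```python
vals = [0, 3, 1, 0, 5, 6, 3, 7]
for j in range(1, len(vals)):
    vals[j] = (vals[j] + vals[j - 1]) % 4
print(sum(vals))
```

10

j=1: vals[1] = (3+0)%4 = 3 → [0, 3, 1, 0, 5, 6, 3, 7]
j=2: vals[2] = (1+3)%4 = 0 → [0, 3, 0, 0, 5, 6, 3, 7]
j=3: vals[3] = (0+0)%4 = 0 → [0, 3, 0, 0, 5, 6, 3, 7]
j=4: vals[4] = (5+0)%4 = 1 → [0, 3, 0, 0, 1, 6, 3, 7]
j=5: vals[5] = (6+1)%4 = 3 → [0, 3, 0, 0, 1, 3, 3, 7]
j=6: vals[6] = (3+3)%4 = 2 → [0, 3, 0, 0, 1, 3, 2, 7]
j=7: vals[7] = (7+2)%4 = 1 → [0, 3, 0, 0, 1, 3, 2, 1]
sum = 10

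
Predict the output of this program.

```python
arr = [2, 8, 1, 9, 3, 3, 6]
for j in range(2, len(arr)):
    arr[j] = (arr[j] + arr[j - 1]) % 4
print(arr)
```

j=2: arr[2] = (1+8)%4 = 1 → [2, 8, 1, 9, 3, 3, 6]
j=3: arr[3] = (9+1)%4 = 2 → [2, 8, 1, 2, 3, 3, 6]
j=4: arr[4] = (3+2)%4 = 1 → [2, 8, 1, 2, 1, 3, 6]
j=5: arr[5] = (3+1)%4 = 0 → [2, 8, 1, 2, 1, 0, 6]
j=6: arr[6] = (6+0)%4 = 2 → [2, 8, 1, 2, 1, 0, 2]

[2, 8, 1, 2, 1, 0, 2]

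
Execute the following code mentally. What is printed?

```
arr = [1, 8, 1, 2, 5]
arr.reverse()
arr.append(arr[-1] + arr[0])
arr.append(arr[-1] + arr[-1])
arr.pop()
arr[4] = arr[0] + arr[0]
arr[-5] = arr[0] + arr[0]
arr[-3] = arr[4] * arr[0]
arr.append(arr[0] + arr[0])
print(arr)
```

[5, 10, 1, 50, 10, 6, 10]

reverse → [5, 2, 1, 8, 1]
append arr[-1]+arr[0] = 1+5 = 6 → [5, 2, 1, 8, 1, 6]
append arr[-1]+arr[-1] = 6+6 = 12 → [5, 2, 1, 8, 1, 6, 12]
pop() removes 12 → [5, 2, 1, 8, 1, 6]
arr[4] = arr[0]+arr[0] = 5+5 = 10 → [5, 2, 1, 8, 10, 6]
arr[-5] = arr[0]+arr[0] = 5+5 = 10 → [5, 10, 1, 8, 10, 6]
arr[-3] = arr[4]*arr[0] = 10*5 = 50 → [5, 10, 1, 50, 10, 6]
append arr[0]+arr[0] = 5+5 = 10 → [5, 10, 1, 50, 10, 6, 10]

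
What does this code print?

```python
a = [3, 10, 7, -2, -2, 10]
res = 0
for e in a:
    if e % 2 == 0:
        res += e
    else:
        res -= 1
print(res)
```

e=3: not even, res = 0-1 = -1
e=10: even, res = (-1)+10 = 9
e=7: not even, res = 9-1 = 8
e=-2: even, res = 8+(-2) = 6
e=-2: even, res = 6+(-2) = 4
e=10: even, res = 4+10 = 14

14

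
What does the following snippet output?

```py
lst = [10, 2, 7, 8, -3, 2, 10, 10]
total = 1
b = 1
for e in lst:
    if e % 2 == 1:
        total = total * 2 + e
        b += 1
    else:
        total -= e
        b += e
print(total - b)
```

-116

e=10: not odd, total = 1-10 = -9; b=11
e=2: not odd, total = (-9)-2 = -11; b=13
e=7: odd, total = (-11)*2+7 = -15; b=14
e=8: not odd, total = (-15)-8 = -23; b=22
e=-3: odd, total = (-23)*2+(-3) = -49; b=23
e=2: not odd, total = (-49)-2 = -51; b=25
e=10: not odd, total = (-51)-10 = -61; b=35
e=10: not odd, total = (-61)-10 = -71; b=45
total-b = (-71)-45 = -116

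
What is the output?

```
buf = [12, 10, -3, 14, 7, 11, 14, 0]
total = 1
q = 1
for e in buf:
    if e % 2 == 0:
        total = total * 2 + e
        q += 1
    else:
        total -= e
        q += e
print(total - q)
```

e=12: even, total = 1*2+12 = 14; q=2
e=10: even, total = 14*2+10 = 38; q=3
e=-3: not even, total = 38-(-3) = 41; q=0
e=14: even, total = 41*2+14 = 96; q=1
e=7: not even, total = 96-7 = 89; q=8
e=11: not even, total = 89-11 = 78; q=19
e=14: even, total = 78*2+14 = 170; q=20
e=0: even, total = 170*2+0 = 340; q=21
total-q = 340-21 = 319

319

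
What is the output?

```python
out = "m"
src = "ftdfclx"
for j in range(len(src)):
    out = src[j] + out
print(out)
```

j=0: prepend 'f' → 'fm'
j=1: prepend 't' → 'tfm'
j=2: prepend 'd' → 'dtfm'
j=3: prepend 'f' → 'fdtfm'
j=4: prepend 'c' → 'cfdtfm'
j=5: prepend 'l' → 'lcfdtfm'
j=6: prepend 'x' → 'xlcfdtfm'

xlcfdtfm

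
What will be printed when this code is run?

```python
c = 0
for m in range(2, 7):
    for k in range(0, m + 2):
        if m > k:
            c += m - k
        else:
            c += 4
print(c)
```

m=2,k=0: 2>0, c = 0+2 = 2
m=2,k=1: 2>1, c = 2+1 = 3
m=2,k=2: not 2>2, c = 3+4 = 7
m=2,k=3: not 2>3, c = 7+4 = 11
m=3,k=0: 3>0, c = 11+3 = 14
m=3,k=1: 3>1, c = 14+2 = 16
m=3,k=2: 3>2, c = 16+1 = 17
m=3,k=3: not 3>3, c = 17+4 = 21
m=3,k=4: not 3>4, c = 21+4 = 25
m=4,k=0: 4>0, c = 25+4 = 29
m=4,k=1: 4>1, c = 29+3 = 32
m=4,k=2: 4>2, c = 32+2 = 34
m=4,k=3: 4>3, c = 34+1 = 35
m=4,k=4: not 4>4, c = 35+4 = 39
m=4,k=5: not 4>5, c = 39+4 = 43
m=5,k=0: 5>0, c = 43+5 = 48
m=5,k=1: 5>1, c = 48+4 = 52
m=5,k=2: 5>2, c = 52+3 = 55
m=5,k=3: 5>3, c = 55+2 = 57
m=5,k=4: 5>4, c = 57+1 = 58
m=5,k=5: not 5>5, c = 58+4 = 62
m=5,k=6: not 5>6, c = 62+4 = 66
m=6,k=0: 6>0, c = 66+6 = 72
m=6,k=1: 6>1, c = 72+5 = 77
m=6,k=2: 6>2, c = 77+4 = 81
m=6,k=3: 6>3, c = 81+3 = 84
m=6,k=4: 6>4, c = 84+2 = 86
m=6,k=5: 6>5, c = 86+1 = 87
m=6,k=6: not 6>6, c = 87+4 = 91
m=6,k=7: not 6>7, c = 91+4 = 95

95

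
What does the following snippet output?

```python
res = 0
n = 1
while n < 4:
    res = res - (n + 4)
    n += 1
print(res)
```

-18

n=1: res = 0-5 = -5
n=2: res = (-5)-6 = -11
n=3: res = (-11)-7 = -18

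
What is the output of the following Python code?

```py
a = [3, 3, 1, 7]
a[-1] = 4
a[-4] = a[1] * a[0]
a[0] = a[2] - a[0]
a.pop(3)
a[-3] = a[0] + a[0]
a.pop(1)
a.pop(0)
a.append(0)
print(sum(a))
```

a[-1] = 4 → [3, 3, 1, 4]
a[-4] = a[1]*a[0] = 3*3 = 9 → [9, 3, 1, 4]
a[0] = a[2]-a[0] = 1-9 = -8 → [-8, 3, 1, 4]
pop(3) removes 4 → [-8, 3, 1]
a[-3] = a[0]+a[0] = (-8)+(-8) = -16 → [-16, 3, 1]
pop(1) removes 3 → [-16, 1]
pop(0) removes -16 → [1]
append 0 → [1, 0]
sum = 1

1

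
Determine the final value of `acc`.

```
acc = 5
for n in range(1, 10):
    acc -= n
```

n=1: acc = 5-1 = 4
n=2: acc = 4-2 = 2
n=3: acc = 2-3 = -1
n=4: acc = (-1)-4 = -5
n=5: acc = (-5)-5 = -10
n=6: acc = (-10)-6 = -16
n=7: acc = (-16)-7 = -23
n=8: acc = (-23)-8 = -31
n=9: acc = (-31)-9 = -40

-40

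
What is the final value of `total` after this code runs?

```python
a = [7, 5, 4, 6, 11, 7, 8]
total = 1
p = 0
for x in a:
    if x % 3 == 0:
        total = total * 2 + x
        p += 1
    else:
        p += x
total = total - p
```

x=7: not %3==0; p=7
x=5: not %3==0; p=12
x=4: not %3==0; p=16
x=6: %3==0, total = 1*2+6 = 8; p=17
x=11: not %3==0; p=28
x=7: not %3==0; p=35
x=8: not %3==0; p=43
total-p = 8-43 = -35

-35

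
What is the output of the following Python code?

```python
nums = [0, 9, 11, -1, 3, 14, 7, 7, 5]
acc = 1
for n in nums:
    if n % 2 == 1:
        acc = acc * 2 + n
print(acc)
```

n=0: not odd
n=9: odd, acc = 1*2+9 = 11
n=11: odd, acc = 11*2+11 = 33
n=-1: odd, acc = 33*2+(-1) = 65
n=3: odd, acc = 65*2+3 = 133
n=14: not odd
n=7: odd, acc = 133*2+7 = 273
n=7: odd, acc = 273*2+7 = 553
n=5: odd, acc = 553*2+5 = 1111

1111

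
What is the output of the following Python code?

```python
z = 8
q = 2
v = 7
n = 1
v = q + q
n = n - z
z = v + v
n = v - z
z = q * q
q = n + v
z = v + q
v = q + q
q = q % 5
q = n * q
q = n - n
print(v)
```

v = 2+2 = 4
n = 1-8 = -7
z = 4+4 = 8
n = 4-8 = -4
z = 2*2 = 4
q = (-4)+4 = 0
z = 4+0 = 4
v = 0+0 = 0
q = 0%5 = 0
q = (-4)*0 = 0
q = (-4)-(-4) = 0

0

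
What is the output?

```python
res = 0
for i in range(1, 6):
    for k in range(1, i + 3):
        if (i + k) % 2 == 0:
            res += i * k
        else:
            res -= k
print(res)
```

138

i=1,k=1: even sum, res = 0+1 = 1
i=1,k=2: odd sum, res = 1-2 = -1
i=1,k=3: even sum, res = (-1)+3 = 2
i=2,k=1: odd sum, res = 2-1 = 1
i=2,k=2: even sum, res = 1+4 = 5
i=2,k=3: odd sum, res = 5-3 = 2
i=2,k=4: even sum, res = 2+8 = 10
i=3,k=1: even sum, res = 10+3 = 13
i=3,k=2: odd sum, res = 13-2 = 11
i=3,k=3: even sum, res = 11+9 = 20
i=3,k=4: odd sum, res = 20-4 = 16
i=3,k=5: even sum, res = 16+15 = 31
i=4,k=1: odd sum, res = 31-1 = 30
i=4,k=2: even sum, res = 30+8 = 38
i=4,k=3: odd sum, res = 38-3 = 35
i=4,k=4: even sum, res = 35+16 = 51
i=4,k=5: odd sum, res = 51-5 = 46
i=4,k=6: even sum, res = 46+24 = 70
i=5,k=1: even sum, res = 70+5 = 75
i=5,k=2: odd sum, res = 75-2 = 73
i=5,k=3: even sum, res = 73+15 = 88
i=5,k=4: odd sum, res = 88-4 = 84
i=5,k=5: even sum, res = 84+25 = 109
i=5,k=6: odd sum, res = 109-6 = 103
i=5,k=7: even sum, res = 103+35 = 138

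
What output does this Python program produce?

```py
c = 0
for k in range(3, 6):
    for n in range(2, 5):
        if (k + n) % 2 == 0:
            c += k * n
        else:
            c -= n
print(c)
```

33

k=3,n=2: odd sum, c = 0-2 = -2
k=3,n=3: even sum, c = (-2)+9 = 7
k=3,n=4: odd sum, c = 7-4 = 3
k=4,n=2: even sum, c = 3+8 = 11
k=4,n=3: odd sum, c = 11-3 = 8
k=4,n=4: even sum, c = 8+16 = 24
k=5,n=2: odd sum, c = 24-2 = 22
k=5,n=3: even sum, c = 22+15 = 37
k=5,n=4: odd sum, c = 37-4 = 33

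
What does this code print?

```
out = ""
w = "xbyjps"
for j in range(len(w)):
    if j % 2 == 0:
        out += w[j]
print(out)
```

xyp

j=0: add 'x' → 'x'
j=1: skip
j=2: add 'y' → 'xy'
j=3: skip
j=4: add 'p' → 'xyp'
j=5: skip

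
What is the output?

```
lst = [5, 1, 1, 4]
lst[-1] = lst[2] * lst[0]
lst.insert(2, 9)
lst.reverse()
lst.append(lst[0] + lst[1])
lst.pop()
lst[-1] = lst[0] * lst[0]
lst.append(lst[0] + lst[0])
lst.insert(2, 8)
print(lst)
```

lst[-1] = lst[2]*lst[0] = 1*5 = 5 → [5, 1, 1, 5]
insert 9 at 2 → [5, 1, 9, 1, 5]
reverse → [5, 1, 9, 1, 5]
append lst[0]+lst[1] = 5+1 = 6 → [5, 1, 9, 1, 5, 6]
pop() removes 6 → [5, 1, 9, 1, 5]
lst[-1] = lst[0]*lst[0] = 5*5 = 25 → [5, 1, 9, 1, 25]
append lst[0]+lst[0] = 5+5 = 10 → [5, 1, 9, 1, 25, 10]
insert 8 at 2 → [5, 1, 8, 9, 1, 25, 10]

[5, 1, 8, 9, 1, 25, 10]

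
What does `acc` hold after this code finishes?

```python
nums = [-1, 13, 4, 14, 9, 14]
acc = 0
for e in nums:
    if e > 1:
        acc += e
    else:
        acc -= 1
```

e=-1: not >1, acc = 0-1 = -1
e=13: >1, acc = (-1)+13 = 12
e=4: >1, acc = 12+4 = 16
e=14: >1, acc = 16+14 = 30
e=9: >1, acc = 30+9 = 39
e=14: >1, acc = 39+14 = 53

53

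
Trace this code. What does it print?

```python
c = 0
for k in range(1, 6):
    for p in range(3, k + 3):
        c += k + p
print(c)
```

120

k=1,p=3: c = 0+4 = 4
k=2,p=3: c = 4+5 = 9
k=2,p=4: c = 9+6 = 15
k=3,p=3: c = 15+6 = 21
k=3,p=4: c = 21+7 = 28
k=3,p=5: c = 28+8 = 36
k=4,p=3: c = 36+7 = 43
k=4,p=4: c = 43+8 = 51
k=4,p=5: c = 51+9 = 60
k=4,p=6: c = 60+10 = 70
k=5,p=3: c = 70+8 = 78
k=5,p=4: c = 78+9 = 87
k=5,p=5: c = 87+10 = 97
k=5,p=6: c = 97+11 = 108
k=5,p=7: c = 108+12 = 120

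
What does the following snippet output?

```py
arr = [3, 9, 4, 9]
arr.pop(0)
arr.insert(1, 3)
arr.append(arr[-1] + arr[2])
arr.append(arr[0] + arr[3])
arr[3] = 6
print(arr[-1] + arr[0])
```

27

pop(0) removes 3 → [9, 4, 9]
insert 3 at 1 → [9, 3, 4, 9]
append arr[-1]+arr[2] = 9+4 = 13 → [9, 3, 4, 9, 13]
append arr[0]+arr[3] = 9+9 = 18 → [9, 3, 4, 9, 13, 18]
arr[3] = 6 → [9, 3, 4, 6, 13, 18]
arr[-1]+arr[0] = 18+9 = 27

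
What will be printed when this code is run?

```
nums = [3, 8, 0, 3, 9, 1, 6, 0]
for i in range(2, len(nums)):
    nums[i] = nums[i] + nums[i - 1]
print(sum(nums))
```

125

i=2: nums[2] = 0+8 = 8 → [3, 8, 8, 3, 9, 1, 6, 0]
i=3: nums[3] = 3+8 = 11 → [3, 8, 8, 11, 9, 1, 6, 0]
i=4: nums[4] = 9+11 = 20 → [3, 8, 8, 11, 20, 1, 6, 0]
i=5: nums[5] = 1+20 = 21 → [3, 8, 8, 11, 20, 21, 6, 0]
i=6: nums[6] = 6+21 = 27 → [3, 8, 8, 11, 20, 21, 27, 0]
i=7: nums[7] = 0+27 = 27 → [3, 8, 8, 11, 20, 21, 27, 27]
sum = 125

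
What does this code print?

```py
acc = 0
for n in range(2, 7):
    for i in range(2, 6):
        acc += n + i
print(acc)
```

150

n=2,i=2: acc = 0+4 = 4
n=2,i=3: acc = 4+5 = 9
n=2,i=4: acc = 9+6 = 15
n=2,i=5: acc = 15+7 = 22
n=3,i=2: acc = 22+5 = 27
n=3,i=3: acc = 27+6 = 33
n=3,i=4: acc = 33+7 = 40
n=3,i=5: acc = 40+8 = 48
n=4,i=2: acc = 48+6 = 54
n=4,i=3: acc = 54+7 = 61
n=4,i=4: acc = 61+8 = 69
n=4,i=5: acc = 69+9 = 78
n=5,i=2: acc = 78+7 = 85
n=5,i=3: acc = 85+8 = 93
n=5,i=4: acc = 93+9 = 102
n=5,i=5: acc = 102+10 = 112
n=6,i=2: acc = 112+8 = 120
n=6,i=3: acc = 120+9 = 129
n=6,i=4: acc = 129+10 = 139
n=6,i=5: acc = 139+11 = 150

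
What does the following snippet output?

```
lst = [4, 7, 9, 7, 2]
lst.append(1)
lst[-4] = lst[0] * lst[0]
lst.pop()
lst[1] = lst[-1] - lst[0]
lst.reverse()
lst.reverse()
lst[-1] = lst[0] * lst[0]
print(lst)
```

append 1 → [4, 7, 9, 7, 2, 1]
lst[-4] = lst[0]*lst[0] = 4*4 = 16 → [4, 7, 16, 7, 2, 1]
pop() removes 1 → [4, 7, 16, 7, 2]
lst[1] = lst[-1]-lst[0] = 2-4 = -2 → [4, -2, 16, 7, 2]
reverse → [2, 7, 16, -2, 4]
reverse → [4, -2, 16, 7, 2]
lst[-1] = lst[0]*lst[0] = 4*4 = 16 → [4, -2, 16, 7, 16]

[4, -2, 16, 7, 16]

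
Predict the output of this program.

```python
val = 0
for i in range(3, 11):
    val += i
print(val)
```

52

i=3: val = 0+3 = 3
i=4: val = 3+4 = 7
i=5: val = 7+5 = 12
i=6: val = 12+6 = 18
i=7: val = 18+7 = 25
i=8: val = 25+8 = 33
i=9: val = 33+9 = 42
i=10: val = 42+10 = 52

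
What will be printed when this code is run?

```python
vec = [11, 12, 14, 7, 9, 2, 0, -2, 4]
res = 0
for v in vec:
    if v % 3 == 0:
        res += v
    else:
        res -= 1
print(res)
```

15

v=11: not %3==0, res = 0-1 = -1
v=12: %3==0, res = (-1)+12 = 11
v=14: not %3==0, res = 11-1 = 10
v=7: not %3==0, res = 10-1 = 9
v=9: %3==0, res = 9+9 = 18
v=2: not %3==0, res = 18-1 = 17
v=0: %3==0, res = 17+0 = 17
v=-2: not %3==0, res = 17-1 = 16
v=4: not %3==0, res = 16-1 = 15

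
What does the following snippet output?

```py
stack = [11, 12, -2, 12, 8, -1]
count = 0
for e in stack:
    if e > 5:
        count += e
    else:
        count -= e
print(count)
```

46

e=11: >5, count = 0+11 = 11
e=12: >5, count = 11+12 = 23
e=-2: not >5, count = 23-(-2) = 25
e=12: >5, count = 25+12 = 37
e=8: >5, count = 37+8 = 45
e=-1: not >5, count = 45-(-1) = 46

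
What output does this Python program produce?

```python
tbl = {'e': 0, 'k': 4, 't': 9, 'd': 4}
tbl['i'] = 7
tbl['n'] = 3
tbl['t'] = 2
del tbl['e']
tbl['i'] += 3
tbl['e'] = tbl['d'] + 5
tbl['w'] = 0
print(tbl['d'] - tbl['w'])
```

tbl['i'] = 7 → {'e': 0, 'k': 4, 't': 9, 'd': 4, 'i': 7}
tbl['n'] = 3 → {'e': 0, 'k': 4, 't': 9, 'd': 4, 'i': 7, 'n': 3}
tbl['t'] = 2 → {'e': 0, 'k': 4, 't': 2, 'd': 4, 'i': 7, 'n': 3}
del 'e' → {'k': 4, 't': 2, 'd': 4, 'i': 7, 'n': 3}
tbl['i'] = 7+3 = 10 → {'k': 4, 't': 2, 'd': 4, 'i': 10, 'n': 3}
tbl['e'] = tbl['d']+5 = 9 → {'k': 4, 't': 2, 'd': 4, 'i': 10, 'n': 3, 'e': 9}
tbl['w'] = 0 → {'k': 4, 't': 2, 'd': 4, 'i': 10, 'n': 3, 'e': 9, 'w': 0}
tbl['d']-tbl['w'] = 4-0 = 4

4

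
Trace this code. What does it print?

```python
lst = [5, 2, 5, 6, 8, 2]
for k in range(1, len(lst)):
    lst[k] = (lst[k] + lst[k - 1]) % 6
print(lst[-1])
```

k=1: lst[1] = (2+5)%6 = 1 → [5, 1, 5, 6, 8, 2]
k=2: lst[2] = (5+1)%6 = 0 → [5, 1, 0, 6, 8, 2]
k=3: lst[3] = (6+0)%6 = 0 → [5, 1, 0, 0, 8, 2]
k=4: lst[4] = (8+0)%6 = 2 → [5, 1, 0, 0, 2, 2]
k=5: lst[5] = (2+2)%6 = 4 → [5, 1, 0, 0, 2, 4]

4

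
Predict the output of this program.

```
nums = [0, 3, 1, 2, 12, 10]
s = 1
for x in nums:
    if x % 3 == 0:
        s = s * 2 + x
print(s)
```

26

x=0: %3==0, s = 1*2+0 = 2
x=3: %3==0, s = 2*2+3 = 7
x=1: not %3==0
x=2: not %3==0
x=12: %3==0, s = 7*2+12 = 26
x=10: not %3==0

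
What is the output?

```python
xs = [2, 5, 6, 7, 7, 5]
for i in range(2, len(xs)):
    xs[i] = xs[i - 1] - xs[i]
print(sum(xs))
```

-37

i=2: xs[2] = 5-6 = -1 → [2, 5, -1, 7, 7, 5]
i=3: xs[3] = (-1)-7 = -8 → [2, 5, -1, -8, 7, 5]
i=4: xs[4] = (-8)-7 = -15 → [2, 5, -1, -8, -15, 5]
i=5: xs[5] = (-15)-5 = -20 → [2, 5, -1, -8, -15, -20]
sum = -37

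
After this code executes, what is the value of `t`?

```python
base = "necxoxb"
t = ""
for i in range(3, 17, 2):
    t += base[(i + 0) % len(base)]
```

'xxncobe'

i=3: add base[3]='x' → 'x'
i=5: add base[5]='x' → 'xx'
i=7: add base[0]='n' → 'xxn'
i=9: add base[2]='c' → 'xxnc'
i=11: add base[4]='o' → 'xxnco'
i=13: add base[6]='b' → 'xxncob'
i=15: add base[1]='e' → 'xxncobe'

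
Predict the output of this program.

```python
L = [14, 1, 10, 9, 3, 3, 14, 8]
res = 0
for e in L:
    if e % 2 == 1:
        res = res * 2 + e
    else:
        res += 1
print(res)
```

79

e=14: not odd, res = 0+1 = 1
e=1: odd, res = 1*2+1 = 3
e=10: not odd, res = 3+1 = 4
e=9: odd, res = 4*2+9 = 17
e=3: odd, res = 17*2+3 = 37
e=3: odd, res = 37*2+3 = 77
e=14: not odd, res = 77+1 = 78
e=8: not odd, res = 78+1 = 79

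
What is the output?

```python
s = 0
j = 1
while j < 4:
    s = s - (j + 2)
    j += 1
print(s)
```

-12

j=1: s = 0-3 = -3
j=2: s = (-3)-4 = -7
j=3: s = (-7)-5 = -12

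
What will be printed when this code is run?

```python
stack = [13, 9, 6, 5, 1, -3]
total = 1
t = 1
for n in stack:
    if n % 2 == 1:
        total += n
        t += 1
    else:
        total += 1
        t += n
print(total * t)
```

324

n=13: odd, total = 1+13 = 14; t=2
n=9: odd, total = 14+9 = 23; t=3
n=6: not odd, total = 23+1 = 24; t=9
n=5: odd, total = 24+5 = 29; t=10
n=1: odd, total = 29+1 = 30; t=11
n=-3: odd, total = 30+(-3) = 27; t=12
total*t = 27*12 = 324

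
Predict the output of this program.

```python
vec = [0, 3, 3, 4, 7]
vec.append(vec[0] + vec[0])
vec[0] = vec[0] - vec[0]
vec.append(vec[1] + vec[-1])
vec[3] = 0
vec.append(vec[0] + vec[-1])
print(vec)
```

append vec[0]+vec[0] = 0+0 = 0 → [0, 3, 3, 4, 7, 0]
vec[0] = vec[0]-vec[0] = 0-0 = 0 → [0, 3, 3, 4, 7, 0]
append vec[1]+vec[-1] = 3+0 = 3 → [0, 3, 3, 4, 7, 0, 3]
vec[3] = 0 → [0, 3, 3, 0, 7, 0, 3]
append vec[0]+vec[-1] = 0+3 = 3 → [0, 3, 3, 0, 7, 0, 3, 3]

[0, 3, 3, 0, 7, 0, 3, 3]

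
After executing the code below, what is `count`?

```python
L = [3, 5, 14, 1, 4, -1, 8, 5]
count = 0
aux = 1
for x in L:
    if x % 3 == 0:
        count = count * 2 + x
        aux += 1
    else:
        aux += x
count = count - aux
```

-35

x=3: %3==0, count = 0*2+3 = 3; aux=2
x=5: not %3==0; aux=7
x=14: not %3==0; aux=21
x=1: not %3==0; aux=22
x=4: not %3==0; aux=26
x=-1: not %3==0; aux=25
x=8: not %3==0; aux=33
x=5: not %3==0; aux=38
count-aux = 3-38 = -35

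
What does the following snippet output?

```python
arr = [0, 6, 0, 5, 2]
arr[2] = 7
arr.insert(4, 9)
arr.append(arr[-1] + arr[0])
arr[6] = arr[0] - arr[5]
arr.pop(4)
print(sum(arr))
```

18

arr[2] = 7 → [0, 6, 7, 5, 2]
insert 9 at 4 → [0, 6, 7, 5, 9, 2]
append arr[-1]+arr[0] = 2+0 = 2 → [0, 6, 7, 5, 9, 2, 2]
arr[6] = arr[0]-arr[5] = 0-2 = -2 → [0, 6, 7, 5, 9, 2, -2]
pop(4) removes 9 → [0, 6, 7, 5, 2, -2]
sum = 18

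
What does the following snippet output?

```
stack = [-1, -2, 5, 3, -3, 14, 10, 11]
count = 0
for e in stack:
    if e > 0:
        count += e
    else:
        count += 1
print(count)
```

46

e=-1: not >0, count = 0+1 = 1
e=-2: not >0, count = 1+1 = 2
e=5: >0, count = 2+5 = 7
e=3: >0, count = 7+3 = 10
e=-3: not >0, count = 10+1 = 11
e=14: >0, count = 11+14 = 25
e=10: >0, count = 25+10 = 35
e=11: >0, count = 35+11 = 46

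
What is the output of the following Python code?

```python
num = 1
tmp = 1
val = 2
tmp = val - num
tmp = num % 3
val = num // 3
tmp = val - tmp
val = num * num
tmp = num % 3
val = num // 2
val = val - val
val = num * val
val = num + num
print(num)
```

tmp = 2-1 = 1
tmp = 1%3 = 1
val = 1//3 = 0
tmp = 0-1 = -1
val = 1*1 = 1
tmp = 1%3 = 1
val = 1//2 = 0
val = 0-0 = 0
val = 1*0 = 0
val = 1+1 = 2

1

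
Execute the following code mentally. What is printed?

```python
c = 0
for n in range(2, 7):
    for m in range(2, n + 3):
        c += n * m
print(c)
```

n=2,m=2: c = 0+4 = 4
n=2,m=3: c = 4+6 = 10
n=2,m=4: c = 10+8 = 18
n=3,m=2: c = 18+6 = 24
n=3,m=3: c = 24+9 = 33
n=3,m=4: c = 33+12 = 45
n=3,m=5: c = 45+15 = 60
n=4,m=2: c = 60+8 = 68
n=4,m=3: c = 68+12 = 80
n=4,m=4: c = 80+16 = 96
n=4,m=5: c = 96+20 = 116
n=4,m=6: c = 116+24 = 140
n=5,m=2: c = 140+10 = 150
n=5,m=3: c = 150+15 = 165
n=5,m=4: c = 165+20 = 185
n=5,m=5: c = 185+25 = 210
n=5,m=6: c = 210+30 = 240
n=5,m=7: c = 240+35 = 275
n=6,m=2: c = 275+12 = 287
n=6,m=3: c = 287+18 = 305
n=6,m=4: c = 305+24 = 329
n=6,m=5: c = 329+30 = 359
n=6,m=6: c = 359+36 = 395
n=6,m=7: c = 395+42 = 437
n=6,m=8: c = 437+48 = 485

485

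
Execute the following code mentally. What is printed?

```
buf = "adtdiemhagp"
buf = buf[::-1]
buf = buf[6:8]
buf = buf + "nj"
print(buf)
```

idnj

reverse → 'pgahmeidtda'
slice [6:8] → 'id'
+ 'nj' → 'idnj'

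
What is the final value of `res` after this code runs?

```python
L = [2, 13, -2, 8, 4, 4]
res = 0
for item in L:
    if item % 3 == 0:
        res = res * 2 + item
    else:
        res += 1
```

item=2: not %3==0, res = 0+1 = 1
item=13: not %3==0, res = 1+1 = 2
item=-2: not %3==0, res = 2+1 = 3
item=8: not %3==0, res = 3+1 = 4
item=4: not %3==0, res = 4+1 = 5
item=4: not %3==0, res = 5+1 = 6

6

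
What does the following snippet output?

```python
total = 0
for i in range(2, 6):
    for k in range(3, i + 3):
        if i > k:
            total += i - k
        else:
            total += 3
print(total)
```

i=2,k=3: not 2>3, total = 0+3 = 3
i=2,k=4: not 2>4, total = 3+3 = 6
i=3,k=3: not 3>3, total = 6+3 = 9
i=3,k=4: not 3>4, total = 9+3 = 12
i=3,k=5: not 3>5, total = 12+3 = 15
i=4,k=3: 4>3, total = 15+1 = 16
i=4,k=4: not 4>4, total = 16+3 = 19
i=4,k=5: not 4>5, total = 19+3 = 22
i=4,k=6: not 4>6, total = 22+3 = 25
i=5,k=3: 5>3, total = 25+2 = 27
i=5,k=4: 5>4, total = 27+1 = 28
i=5,k=5: not 5>5, total = 28+3 = 31
i=5,k=6: not 5>6, total = 31+3 = 34
i=5,k=7: not 5>7, total = 34+3 = 37

37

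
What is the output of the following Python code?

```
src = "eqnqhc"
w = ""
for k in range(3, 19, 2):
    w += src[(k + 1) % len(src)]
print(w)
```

k=3: add src[4]='h' → 'h'
k=5: add src[0]='e' → 'he'
k=7: add src[2]='n' → 'hen'
k=9: add src[4]='h' → 'henh'
k=11: add src[0]='e' → 'henhe'
k=13: add src[2]='n' → 'henhen'
k=15: add src[4]='h' → 'henhenh'
k=17: add src[0]='e' → 'henhenhe'

henhenhe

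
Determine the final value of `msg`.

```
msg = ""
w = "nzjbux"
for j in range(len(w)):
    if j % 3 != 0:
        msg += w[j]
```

'zjux'

j=0: skip
j=1: add 'z' → 'z'
j=2: add 'j' → 'zj'
j=3: skip
j=4: add 'u' → 'zju'
j=5: add 'x' → 'zjux'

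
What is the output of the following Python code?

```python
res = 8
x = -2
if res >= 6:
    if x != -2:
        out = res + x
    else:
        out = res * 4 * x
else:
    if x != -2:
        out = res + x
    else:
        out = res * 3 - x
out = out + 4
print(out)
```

-60

res=8, x=-2
res >= 6 is True; x != -2 is False
→ out = res * 4 * x = -64
out = (-64)+4 = -60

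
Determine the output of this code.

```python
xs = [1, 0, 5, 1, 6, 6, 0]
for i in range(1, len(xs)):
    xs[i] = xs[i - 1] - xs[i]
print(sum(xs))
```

i=1: xs[1] = 1-0 = 1 → [1, 1, 5, 1, 6, 6, 0]
i=2: xs[2] = 1-5 = -4 → [1, 1, -4, 1, 6, 6, 0]
i=3: xs[3] = (-4)-1 = -5 → [1, 1, -4, -5, 6, 6, 0]
i=4: xs[4] = (-5)-6 = -11 → [1, 1, -4, -5, -11, 6, 0]
i=5: xs[5] = (-11)-6 = -17 → [1, 1, -4, -5, -11, -17, 0]
i=6: xs[6] = (-17)-0 = -17 → [1, 1, -4, -5, -11, -17, -17]
sum = -52

-52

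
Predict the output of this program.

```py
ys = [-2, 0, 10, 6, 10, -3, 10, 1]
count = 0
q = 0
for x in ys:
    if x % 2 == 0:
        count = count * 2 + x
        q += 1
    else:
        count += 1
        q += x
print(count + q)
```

x=-2: even, count = 0*2+(-2) = -2; q=1
x=0: even, count = (-2)*2+0 = -4; q=2
x=10: even, count = (-4)*2+10 = 2; q=3
x=6: even, count = 2*2+6 = 10; q=4
x=10: even, count = 10*2+10 = 30; q=5
x=-3: not even, count = 30+1 = 31; q=2
x=10: even, count = 31*2+10 = 72; q=3
x=1: not even, count = 72+1 = 73; q=4
count+q = 73+4 = 77

77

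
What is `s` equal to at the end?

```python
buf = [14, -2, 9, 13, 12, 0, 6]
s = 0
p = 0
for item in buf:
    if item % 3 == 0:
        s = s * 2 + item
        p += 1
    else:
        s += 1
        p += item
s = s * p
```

item=14: not %3==0, s = 0+1 = 1; p=14
item=-2: not %3==0, s = 1+1 = 2; p=12
item=9: %3==0, s = 2*2+9 = 13; p=13
item=13: not %3==0, s = 13+1 = 14; p=26
item=12: %3==0, s = 14*2+12 = 40; p=27
item=0: %3==0, s = 40*2+0 = 80; p=28
item=6: %3==0, s = 80*2+6 = 166; p=29
s*p = 166*29 = 4814

4814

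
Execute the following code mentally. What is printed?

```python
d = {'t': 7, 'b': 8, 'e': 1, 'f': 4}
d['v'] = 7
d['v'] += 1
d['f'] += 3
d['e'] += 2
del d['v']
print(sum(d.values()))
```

d['v'] = 7 → {'t': 7, 'b': 8, 'e': 1, 'f': 4, 'v': 7}
d['v'] = 7+1 = 8 → {'t': 7, 'b': 8, 'e': 1, 'f': 4, 'v': 8}
d['f'] = 4+3 = 7 → {'t': 7, 'b': 8, 'e': 1, 'f': 7, 'v': 8}
d['e'] = 1+2 = 3 → {'t': 7, 'b': 8, 'e': 3, 'f': 7, 'v': 8}
del 'v' → {'t': 7, 'b': 8, 'e': 3, 'f': 7}
sum of values = 25

25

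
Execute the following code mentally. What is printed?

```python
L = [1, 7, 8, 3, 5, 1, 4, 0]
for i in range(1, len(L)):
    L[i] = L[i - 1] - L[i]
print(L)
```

i=1: L[1] = 1-7 = -6 → [1, -6, 8, 3, 5, 1, 4, 0]
i=2: L[2] = (-6)-8 = -14 → [1, -6, -14, 3, 5, 1, 4, 0]
i=3: L[3] = (-14)-3 = -17 → [1, -6, -14, -17, 5, 1, 4, 0]
i=4: L[4] = (-17)-5 = -22 → [1, -6, -14, -17, -22, 1, 4, 0]
i=5: L[5] = (-22)-1 = -23 → [1, -6, -14, -17, -22, -23, 4, 0]
i=6: L[6] = (-23)-4 = -27 → [1, -6, -14, -17, -22, -23, -27, 0]
i=7: L[7] = (-27)-0 = -27 → [1, -6, -14, -17, -22, -23, -27, -27]

[1, -6, -14, -17, -22, -23, -27, -27]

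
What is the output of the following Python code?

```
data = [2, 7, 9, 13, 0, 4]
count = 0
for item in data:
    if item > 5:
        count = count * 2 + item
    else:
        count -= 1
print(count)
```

item=2: not >5, count = 0-1 = -1
item=7: >5, count = (-1)*2+7 = 5
item=9: >5, count = 5*2+9 = 19
item=13: >5, count = 19*2+13 = 51
item=0: not >5, count = 51-1 = 50
item=4: not >5, count = 50-1 = 49

49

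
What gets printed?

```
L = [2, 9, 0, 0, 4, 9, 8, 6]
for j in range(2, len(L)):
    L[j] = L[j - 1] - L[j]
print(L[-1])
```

-18

j=2: L[2] = 9-0 = 9 → [2, 9, 9, 0, 4, 9, 8, 6]
j=3: L[3] = 9-0 = 9 → [2, 9, 9, 9, 4, 9, 8, 6]
j=4: L[4] = 9-4 = 5 → [2, 9, 9, 9, 5, 9, 8, 6]
j=5: L[5] = 5-9 = -4 → [2, 9, 9, 9, 5, -4, 8, 6]
j=6: L[6] = (-4)-8 = -12 → [2, 9, 9, 9, 5, -4, -12, 6]
j=7: L[7] = (-12)-6 = -18 → [2, 9, 9, 9, 5, -4, -12, -18]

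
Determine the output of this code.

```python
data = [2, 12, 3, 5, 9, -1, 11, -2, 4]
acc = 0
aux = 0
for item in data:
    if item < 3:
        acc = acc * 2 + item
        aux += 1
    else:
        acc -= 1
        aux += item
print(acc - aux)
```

item=2: <3, acc = 0*2+2 = 2; aux=1
item=12: not <3, acc = 2-1 = 1; aux=13
item=3: not <3, acc = 1-1 = 0; aux=16
item=5: not <3, acc = 0-1 = -1; aux=21
item=9: not <3, acc = (-1)-1 = -2; aux=30
item=-1: <3, acc = (-2)*2+(-1) = -5; aux=31
item=11: not <3, acc = (-5)-1 = -6; aux=42
item=-2: <3, acc = (-6)*2+(-2) = -14; aux=43
item=4: not <3, acc = (-14)-1 = -15; aux=47
acc-aux = (-15)-47 = -62

-62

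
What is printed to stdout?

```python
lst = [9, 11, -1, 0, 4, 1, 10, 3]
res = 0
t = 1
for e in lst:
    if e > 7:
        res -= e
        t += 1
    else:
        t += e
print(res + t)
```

e=9: >7, res = 0-9 = -9; t=2
e=11: >7, res = (-9)-11 = -20; t=3
e=-1: not >7; t=2
e=0: not >7; t=2
e=4: not >7; t=6
e=1: not >7; t=7
e=10: >7, res = (-20)-10 = -30; t=8
e=3: not >7; t=11
res+t = (-30)+11 = -19

-19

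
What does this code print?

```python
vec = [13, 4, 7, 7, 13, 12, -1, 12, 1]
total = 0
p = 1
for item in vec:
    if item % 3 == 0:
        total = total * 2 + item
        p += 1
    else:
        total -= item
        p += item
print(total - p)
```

item=13: not %3==0, total = 0-13 = -13; p=14
item=4: not %3==0, total = (-13)-4 = -17; p=18
item=7: not %3==0, total = (-17)-7 = -24; p=25
item=7: not %3==0, total = (-24)-7 = -31; p=32
item=13: not %3==0, total = (-31)-13 = -44; p=45
item=12: %3==0, total = (-44)*2+12 = -76; p=46
item=-1: not %3==0, total = (-76)-(-1) = -75; p=45
item=12: %3==0, total = (-75)*2+12 = -138; p=46
item=1: not %3==0, total = (-138)-1 = -139; p=47
total-p = (-139)-47 = -186

-186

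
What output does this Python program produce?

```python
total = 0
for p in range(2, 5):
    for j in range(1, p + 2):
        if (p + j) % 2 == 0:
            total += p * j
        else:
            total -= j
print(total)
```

21

p=2,j=1: odd sum, total = 0-1 = -1
p=2,j=2: even sum, total = (-1)+4 = 3
p=2,j=3: odd sum, total = 3-3 = 0
p=3,j=1: even sum, total = 0+3 = 3
p=3,j=2: odd sum, total = 3-2 = 1
p=3,j=3: even sum, total = 1+9 = 10
p=3,j=4: odd sum, total = 10-4 = 6
p=4,j=1: odd sum, total = 6-1 = 5
p=4,j=2: even sum, total = 5+8 = 13
p=4,j=3: odd sum, total = 13-3 = 10
p=4,j=4: even sum, total = 10+16 = 26
p=4,j=5: odd sum, total = 26-5 = 21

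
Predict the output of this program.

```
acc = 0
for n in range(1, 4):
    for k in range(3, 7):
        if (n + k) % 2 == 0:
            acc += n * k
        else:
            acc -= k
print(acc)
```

24

n=1,k=3: even sum, acc = 0+3 = 3
n=1,k=4: odd sum, acc = 3-4 = -1
n=1,k=5: even sum, acc = (-1)+5 = 4
n=1,k=6: odd sum, acc = 4-6 = -2
n=2,k=3: odd sum, acc = (-2)-3 = -5
n=2,k=4: even sum, acc = (-5)+8 = 3
n=2,k=5: odd sum, acc = 3-5 = -2
n=2,k=6: even sum, acc = (-2)+12 = 10
n=3,k=3: even sum, acc = 10+9 = 19
n=3,k=4: odd sum, acc = 19-4 = 15
n=3,k=5: even sum, acc = 15+15 = 30
n=3,k=6: odd sum, acc = 30-6 = 24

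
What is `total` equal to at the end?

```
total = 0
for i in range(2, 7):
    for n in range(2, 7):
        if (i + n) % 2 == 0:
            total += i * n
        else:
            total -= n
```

160

i=2,n=2: even sum, total = 0+4 = 4
i=2,n=3: odd sum, total = 4-3 = 1
i=2,n=4: even sum, total = 1+8 = 9
i=2,n=5: odd sum, total = 9-5 = 4
i=2,n=6: even sum, total = 4+12 = 16
i=3,n=2: odd sum, total = 16-2 = 14
i=3,n=3: even sum, total = 14+9 = 23
i=3,n=4: odd sum, total = 23-4 = 19
i=3,n=5: even sum, total = 19+15 = 34
i=3,n=6: odd sum, total = 34-6 = 28
i=4,n=2: even sum, total = 28+8 = 36
i=4,n=3: odd sum, total = 36-3 = 33
i=4,n=4: even sum, total = 33+16 = 49
i=4,n=5: odd sum, total = 49-5 = 44
i=4,n=6: even sum, total = 44+24 = 68
i=5,n=2: odd sum, total = 68-2 = 66
i=5,n=3: even sum, total = 66+15 = 81
i=5,n=4: odd sum, total = 81-4 = 77
i=5,n=5: even sum, total = 77+25 = 102
i=5,n=6: odd sum, total = 102-6 = 96
i=6,n=2: even sum, total = 96+12 = 108
i=6,n=3: odd sum, total = 108-3 = 105
i=6,n=4: even sum, total = 105+24 = 129
i=6,n=5: odd sum, total = 129-5 = 124
i=6,n=6: even sum, total = 124+36 = 160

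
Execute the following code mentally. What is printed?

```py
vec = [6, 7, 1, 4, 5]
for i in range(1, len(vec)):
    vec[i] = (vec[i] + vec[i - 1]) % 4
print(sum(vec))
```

i=1: vec[1] = (7+6)%4 = 1 → [6, 1, 1, 4, 5]
i=2: vec[2] = (1+1)%4 = 2 → [6, 1, 2, 4, 5]
i=3: vec[3] = (4+2)%4 = 2 → [6, 1, 2, 2, 5]
i=4: vec[4] = (5+2)%4 = 3 → [6, 1, 2, 2, 3]
sum = 14

14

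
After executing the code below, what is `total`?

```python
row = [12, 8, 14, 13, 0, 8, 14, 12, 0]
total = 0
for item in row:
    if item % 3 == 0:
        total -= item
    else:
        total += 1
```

-19

item=12: %3==0, total = 0-12 = -12
item=8: not %3==0, total = (-12)+1 = -11
item=14: not %3==0, total = (-11)+1 = -10
item=13: not %3==0, total = (-10)+1 = -9
item=0: %3==0, total = (-9)-0 = -9
item=8: not %3==0, total = (-9)+1 = -8
item=14: not %3==0, total = (-8)+1 = -7
item=12: %3==0, total = (-7)-12 = -19
item=0: %3==0, total = (-19)-0 = -19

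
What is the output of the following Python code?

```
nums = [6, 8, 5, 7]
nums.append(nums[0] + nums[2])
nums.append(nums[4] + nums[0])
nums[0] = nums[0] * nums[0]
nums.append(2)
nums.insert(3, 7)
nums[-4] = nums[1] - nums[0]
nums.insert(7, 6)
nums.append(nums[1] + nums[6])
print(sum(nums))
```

89

append nums[0]+nums[2] = 6+5 = 11 → [6, 8, 5, 7, 11]
append nums[4]+nums[0] = 11+6 = 17 → [6, 8, 5, 7, 11, 17]
nums[0] = nums[0]*nums[0] = 6*6 = 36 → [36, 8, 5, 7, 11, 17]
append 2 → [36, 8, 5, 7, 11, 17, 2]
insert 7 at 3 → [36, 8, 5, 7, 7, 11, 17, 2]
nums[-4] = nums[1]-nums[0] = 8-36 = -28 → [36, 8, 5, 7, -28, 11, 17, 2]
insert 6 at 7 → [36, 8, 5, 7, -28, 11, 17, 6, 2]
append nums[1]+nums[6] = 8+17 = 25 → [36, 8, 5, 7, -28, 11, 17, 6, 2, 25]
sum = 89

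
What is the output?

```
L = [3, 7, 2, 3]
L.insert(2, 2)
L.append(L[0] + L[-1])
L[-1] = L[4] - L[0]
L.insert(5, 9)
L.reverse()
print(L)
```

insert 2 at 2 → [3, 7, 2, 2, 3]
append L[0]+L[-1] = 3+3 = 6 → [3, 7, 2, 2, 3, 6]
L[-1] = L[4]-L[0] = 3-3 = 0 → [3, 7, 2, 2, 3, 0]
insert 9 at 5 → [3, 7, 2, 2, 3, 9, 0]
reverse → [0, 9, 3, 2, 2, 7, 3]

[0, 9, 3, 2, 2, 7, 3]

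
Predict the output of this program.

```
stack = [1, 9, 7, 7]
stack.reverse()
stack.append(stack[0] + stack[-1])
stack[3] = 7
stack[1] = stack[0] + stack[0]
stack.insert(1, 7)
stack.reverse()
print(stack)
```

reverse → [7, 7, 9, 1]
append stack[0]+stack[-1] = 7+1 = 8 → [7, 7, 9, 1, 8]
stack[3] = 7 → [7, 7, 9, 7, 8]
stack[1] = stack[0]+stack[0] = 7+7 = 14 → [7, 14, 9, 7, 8]
insert 7 at 1 → [7, 7, 14, 9, 7, 8]
reverse → [8, 7, 9, 14, 7, 7]

[8, 7, 9, 14, 7, 7]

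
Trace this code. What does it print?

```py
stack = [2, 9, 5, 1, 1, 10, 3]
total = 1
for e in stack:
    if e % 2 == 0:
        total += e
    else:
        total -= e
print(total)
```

-6

e=2: even, total = 1+2 = 3
e=9: not even, total = 3-9 = -6
e=5: not even, total = (-6)-5 = -11
e=1: not even, total = (-11)-1 = -12
e=1: not even, total = (-12)-1 = -13
e=10: even, total = (-13)+10 = -3
e=3: not even, total = (-3)-3 = -6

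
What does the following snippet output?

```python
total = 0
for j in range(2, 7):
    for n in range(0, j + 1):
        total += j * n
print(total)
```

265

j=2,n=0: total = 0+0 = 0
j=2,n=1: total = 0+2 = 2
j=2,n=2: total = 2+4 = 6
j=3,n=0: total = 6+0 = 6
j=3,n=1: total = 6+3 = 9
j=3,n=2: total = 9+6 = 15
j=3,n=3: total = 15+9 = 24
j=4,n=0: total = 24+0 = 24
j=4,n=1: total = 24+4 = 28
j=4,n=2: total = 28+8 = 36
j=4,n=3: total = 36+12 = 48
j=4,n=4: total = 48+16 = 64
j=5,n=0: total = 64+0 = 64
j=5,n=1: total = 64+5 = 69
j=5,n=2: total = 69+10 = 79
j=5,n=3: total = 79+15 = 94
j=5,n=4: total = 94+20 = 114
j=5,n=5: total = 114+25 = 139
j=6,n=0: total = 139+0 = 139
j=6,n=1: total = 139+6 = 145
j=6,n=2: total = 145+12 = 157
j=6,n=3: total = 157+18 = 175
j=6,n=4: total = 175+24 = 199
j=6,n=5: total = 199+30 = 229
j=6,n=6: total = 229+36 = 265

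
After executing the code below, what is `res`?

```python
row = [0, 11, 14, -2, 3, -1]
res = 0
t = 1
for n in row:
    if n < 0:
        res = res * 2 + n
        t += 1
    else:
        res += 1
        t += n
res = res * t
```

n=0: not <0, res = 0+1 = 1; t=1
n=11: not <0, res = 1+1 = 2; t=12
n=14: not <0, res = 2+1 = 3; t=26
n=-2: <0, res = 3*2+(-2) = 4; t=27
n=3: not <0, res = 4+1 = 5; t=30
n=-1: <0, res = 5*2+(-1) = 9; t=31
res*t = 9*31 = 279

279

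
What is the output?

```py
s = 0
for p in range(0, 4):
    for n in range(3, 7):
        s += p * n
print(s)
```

108

p=0,n=3: s = 0+0 = 0
p=0,n=4: s = 0+0 = 0
p=0,n=5: s = 0+0 = 0
p=0,n=6: s = 0+0 = 0
p=1,n=3: s = 0+3 = 3
p=1,n=4: s = 3+4 = 7
p=1,n=5: s = 7+5 = 12
p=1,n=6: s = 12+6 = 18
p=2,n=3: s = 18+6 = 24
p=2,n=4: s = 24+8 = 32
p=2,n=5: s = 32+10 = 42
p=2,n=6: s = 42+12 = 54
p=3,n=3: s = 54+9 = 63
p=3,n=4: s = 63+12 = 75
p=3,n=5: s = 75+15 = 90
p=3,n=6: s = 90+18 = 108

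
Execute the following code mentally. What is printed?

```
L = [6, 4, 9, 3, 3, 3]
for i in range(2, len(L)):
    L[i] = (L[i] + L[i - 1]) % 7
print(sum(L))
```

i=2: L[2] = (9+4)%7 = 6 → [6, 4, 6, 3, 3, 3]
i=3: L[3] = (3+6)%7 = 2 → [6, 4, 6, 2, 3, 3]
i=4: L[4] = (3+2)%7 = 5 → [6, 4, 6, 2, 5, 3]
i=5: L[5] = (3+5)%7 = 1 → [6, 4, 6, 2, 5, 1]
sum = 24

24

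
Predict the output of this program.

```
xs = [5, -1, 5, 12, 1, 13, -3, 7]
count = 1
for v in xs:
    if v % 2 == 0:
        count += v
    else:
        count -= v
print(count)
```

v=5: not even, count = 1-5 = -4
v=-1: not even, count = (-4)-(-1) = -3
v=5: not even, count = (-3)-5 = -8
v=12: even, count = (-8)+12 = 4
v=1: not even, count = 4-1 = 3
v=13: not even, count = 3-13 = -10
v=-3: not even, count = (-10)-(-3) = -7
v=7: not even, count = (-7)-7 = -14

-14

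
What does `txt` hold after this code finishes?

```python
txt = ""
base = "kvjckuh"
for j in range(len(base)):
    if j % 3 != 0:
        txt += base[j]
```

j=0: skip
j=1: add 'v' → 'v'
j=2: add 'j' → 'vj'
j=3: skip
j=4: add 'k' → 'vjk'
j=5: add 'u' → 'vjku'
j=6: skip

'vjku'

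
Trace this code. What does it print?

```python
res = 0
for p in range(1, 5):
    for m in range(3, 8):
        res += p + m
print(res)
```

150

p=1,m=3: res = 0+4 = 4
p=1,m=4: res = 4+5 = 9
p=1,m=5: res = 9+6 = 15
p=1,m=6: res = 15+7 = 22
p=1,m=7: res = 22+8 = 30
p=2,m=3: res = 30+5 = 35
p=2,m=4: res = 35+6 = 41
p=2,m=5: res = 41+7 = 48
p=2,m=6: res = 48+8 = 56
p=2,m=7: res = 56+9 = 65
p=3,m=3: res = 65+6 = 71
p=3,m=4: res = 71+7 = 78
p=3,m=5: res = 78+8 = 86
p=3,m=6: res = 86+9 = 95
p=3,m=7: res = 95+10 = 105
p=4,m=3: res = 105+7 = 112
p=4,m=4: res = 112+8 = 120
p=4,m=5: res = 120+9 = 129
p=4,m=6: res = 129+10 = 139
p=4,m=7: res = 139+11 = 150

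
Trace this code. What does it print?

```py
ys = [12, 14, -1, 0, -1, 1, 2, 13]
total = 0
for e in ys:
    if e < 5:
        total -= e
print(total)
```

-1

e=12: not <5
e=14: not <5
e=-1: <5, total = 0-(-1) = 1
e=0: <5, total = 1-0 = 1
e=-1: <5, total = 1-(-1) = 2
e=1: <5, total = 2-1 = 1
e=2: <5, total = 1-2 = -1
e=13: not <5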